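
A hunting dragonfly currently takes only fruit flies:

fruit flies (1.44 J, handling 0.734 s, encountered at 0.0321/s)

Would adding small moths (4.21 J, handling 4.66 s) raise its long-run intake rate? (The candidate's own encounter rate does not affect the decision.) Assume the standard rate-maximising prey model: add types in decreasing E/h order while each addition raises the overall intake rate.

Yes

Current rate: (0.0321×1.44)/(1 + 0.0321×0.734) = 0.04516 J/s.
small moths: E/h = 4.21/4.66 = 0.9034 J/s.
0.9034 > 0.04516, so adding small moths raises the average — include it.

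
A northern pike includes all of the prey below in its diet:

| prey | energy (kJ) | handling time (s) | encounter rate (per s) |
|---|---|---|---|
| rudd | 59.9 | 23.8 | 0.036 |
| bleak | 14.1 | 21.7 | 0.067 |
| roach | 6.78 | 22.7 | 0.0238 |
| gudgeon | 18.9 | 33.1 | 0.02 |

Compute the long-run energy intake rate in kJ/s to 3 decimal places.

R = Σλ_iE_i / (1 + Σλ_ih_i)
Numerator: 0.036×59.9 + 0.067×14.1 + 0.0238×6.78 + 0.02×18.9 = 3.64
Denominator: 1 + 0.036×23.8 + 0.067×21.7 + 0.0238×22.7 + 0.02×33.1 = 4.513
R = 3.64/4.513 = 0.8067 kJ/s

0.807 kJ/s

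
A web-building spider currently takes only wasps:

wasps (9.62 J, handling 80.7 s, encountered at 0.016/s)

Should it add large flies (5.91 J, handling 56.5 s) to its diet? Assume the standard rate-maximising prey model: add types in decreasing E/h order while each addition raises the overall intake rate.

Yes

Intake rate on the current diet: R = (0.016×9.62) / (1 + 0.016×80.7) = 0.1539/2.291 = 0.06718 J/s.
large flies: E/h = 5.91/56.5 = 0.1046 J/s.
0.1046 > 0.06718, so adding large flies raises the average — include it.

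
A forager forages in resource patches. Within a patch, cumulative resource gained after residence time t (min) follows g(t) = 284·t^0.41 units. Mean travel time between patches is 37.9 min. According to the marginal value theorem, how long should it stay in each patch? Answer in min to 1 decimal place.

26.3 min

Optimal t* satisfies g'(t*) = g(t*)/(T + t*).
g'(t) = 0.41·284·t^-0.59. Setting 0.41·284·t^-0.59 = 284·t^0.41/(37.9+t) gives 0.41(37.9+t) = t, so 0.59·t = 0.41×37.9.
t* = 0.41×37.9/0.59 = 26.34 min.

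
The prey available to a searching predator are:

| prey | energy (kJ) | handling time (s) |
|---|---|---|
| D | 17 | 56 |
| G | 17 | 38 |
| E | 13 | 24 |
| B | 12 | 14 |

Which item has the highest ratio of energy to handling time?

B

In descending order of E/h:
B: 12/14 = 0.857 kJ/s
E: 13/24 = 0.542 kJ/s
G: 17/38 = 0.447 kJ/s
D: 17/56 = 0.304 kJ/s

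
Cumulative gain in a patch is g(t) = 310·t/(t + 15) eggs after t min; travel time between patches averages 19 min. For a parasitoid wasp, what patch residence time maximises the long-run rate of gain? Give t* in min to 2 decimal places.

16.88 min

Maximise g(t)/(T+t): set derivative to zero → g'(t)(T+t) = g(t).
g'(t) = 310·15/(t + 15)². Setting 310·15/(t+15)² = 310t/[(t+15)(19+t)] gives 15(19+t) = t(t+15), so t² = 15×19 = 285.
t* = √285 = 16.88 min.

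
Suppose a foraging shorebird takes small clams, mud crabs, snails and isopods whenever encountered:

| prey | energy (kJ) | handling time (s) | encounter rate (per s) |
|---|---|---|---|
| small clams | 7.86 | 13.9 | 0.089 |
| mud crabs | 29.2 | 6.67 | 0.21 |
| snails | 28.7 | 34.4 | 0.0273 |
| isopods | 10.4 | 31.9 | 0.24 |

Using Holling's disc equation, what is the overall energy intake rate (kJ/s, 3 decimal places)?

R = Σλ_iE_i / (1 + Σλ_ih_i)
Numerator: 0.089×7.86 + 0.21×29.2 + 0.0273×28.7 + 0.24×10.4 = 10.11
Denominator: 1 + 0.089×13.9 + 0.21×6.67 + 0.0273×34.4 + 0.24×31.9 = 12.23
R = 10.11/12.23 = 0.8265 kJ/s

0.827 kJ/s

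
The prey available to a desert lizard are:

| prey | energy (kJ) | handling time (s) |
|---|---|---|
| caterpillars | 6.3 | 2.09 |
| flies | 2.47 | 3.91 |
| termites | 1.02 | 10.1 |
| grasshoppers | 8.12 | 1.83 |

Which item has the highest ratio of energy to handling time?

grasshoppers

Profitability E/h (kJ/s): caterpillars = 6.3/2.09 = 3.01, flies = 2.47/3.91 = 0.632, termites = 1.02/10.1 = 0.101, grasshoppers = 8.12/1.83 = 4.44.
Ranked: grasshoppers > caterpillars > flies > termites.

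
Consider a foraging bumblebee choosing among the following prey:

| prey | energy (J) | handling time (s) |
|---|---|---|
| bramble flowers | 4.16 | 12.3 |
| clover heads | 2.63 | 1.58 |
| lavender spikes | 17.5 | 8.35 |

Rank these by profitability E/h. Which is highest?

lavender spikes

In descending order of E/h:
lavender spikes: 17.5/8.35 = 2.1 J/s
clover heads: 2.63/1.58 = 1.66 J/s
bramble flowers: 4.16/12.3 = 0.338 J/s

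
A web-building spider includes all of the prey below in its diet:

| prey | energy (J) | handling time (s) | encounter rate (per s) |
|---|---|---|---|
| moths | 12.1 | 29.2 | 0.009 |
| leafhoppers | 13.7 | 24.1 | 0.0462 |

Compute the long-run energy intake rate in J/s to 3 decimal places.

0.312 J/s

R = (0.009×12.1 + 0.0462×13.7) / (1 + 0.009×29.2 + 0.0462×24.1) = 0.7418/2.376 = 0.3122 J/s.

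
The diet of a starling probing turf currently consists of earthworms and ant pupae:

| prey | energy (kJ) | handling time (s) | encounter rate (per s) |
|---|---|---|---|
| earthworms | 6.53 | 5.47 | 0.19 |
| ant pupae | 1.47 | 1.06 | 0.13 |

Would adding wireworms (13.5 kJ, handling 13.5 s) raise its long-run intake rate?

Current rate: (0.19×6.53 + 0.13×1.47)/(1 + 0.19×5.47 + 0.13×1.06) = 0.6577 kJ/s.
Profitability of wireworms: 13.5/13.5 = 1 kJ/s.
Since 1 > R, including wireworms increases the long-run rate.

Yes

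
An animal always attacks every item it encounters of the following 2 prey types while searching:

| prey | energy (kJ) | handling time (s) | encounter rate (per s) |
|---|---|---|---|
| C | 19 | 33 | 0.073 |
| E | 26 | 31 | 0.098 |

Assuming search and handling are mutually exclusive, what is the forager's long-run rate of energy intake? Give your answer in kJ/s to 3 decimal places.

0.610 kJ/s

Energy encountered per unit search time: 0.073×19 + 0.098×26 = 3.935 kJ/s.
Handling time per unit search time: 0.073×33 + 0.098×31 = 5.447.
Rate = 3.935/(1 + 5.447) = 0.6104 kJ/s.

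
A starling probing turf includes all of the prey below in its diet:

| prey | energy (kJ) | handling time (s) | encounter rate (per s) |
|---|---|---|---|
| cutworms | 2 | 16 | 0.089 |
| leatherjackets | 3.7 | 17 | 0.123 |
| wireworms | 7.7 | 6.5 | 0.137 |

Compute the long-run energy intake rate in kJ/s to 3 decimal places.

Energy encountered per unit search time: 0.089×2 + 0.123×3.7 + 0.137×7.7 = 1.688 kJ/s.
Handling time per unit search time: 0.089×16 + 0.123×17 + 0.137×6.5 = 4.405.
Rate = 1.688/(1 + 4.405) = 0.3123 kJ/s.

0.312 kJ/s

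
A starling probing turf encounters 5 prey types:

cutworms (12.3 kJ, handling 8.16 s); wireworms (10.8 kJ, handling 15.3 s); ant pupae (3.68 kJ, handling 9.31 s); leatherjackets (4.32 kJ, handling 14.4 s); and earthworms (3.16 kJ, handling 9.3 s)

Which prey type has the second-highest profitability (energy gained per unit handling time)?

wireworms

Profitability E/h (kJ/s): cutworms = 12.3/8.16 = 1.51, wireworms = 10.8/15.3 = 0.706, ant pupae = 3.68/9.31 = 0.395, leatherjackets = 4.32/14.4 = 0.3, earthworms = 3.16/9.3 = 0.34.
Ranked: cutworms > wireworms > ant pupae > earthworms > leatherjackets.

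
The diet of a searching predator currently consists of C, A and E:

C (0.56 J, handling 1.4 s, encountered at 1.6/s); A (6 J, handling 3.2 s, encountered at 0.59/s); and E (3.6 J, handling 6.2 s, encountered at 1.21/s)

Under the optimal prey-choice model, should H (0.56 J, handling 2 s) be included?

Intake rate on the current diet: R = (1.6×0.56 + 0.59×6 + 1.21×3.6) / (1 + 1.6×1.4 + 0.59×3.2 + 1.21×6.2) = 8.792/12.63 = 0.6961 J/s.
Profitability of H: 0.56/2 = 0.28 J/s.
0.28 < 0.6961, so adding H would lower the average — exclude it.

No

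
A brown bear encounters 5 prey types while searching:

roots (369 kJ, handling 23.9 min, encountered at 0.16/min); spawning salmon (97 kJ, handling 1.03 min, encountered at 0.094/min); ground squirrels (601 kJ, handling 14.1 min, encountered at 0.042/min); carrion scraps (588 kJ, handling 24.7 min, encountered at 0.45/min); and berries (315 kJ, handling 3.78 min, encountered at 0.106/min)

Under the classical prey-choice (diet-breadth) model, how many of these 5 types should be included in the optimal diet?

E/h in descending order: spawning salmon 94.2, berries 83.3, ground squirrels 42.6, carrion scraps 23.8, roots 15.4 kJ/min. The optimal diet is the largest prefix of this list for which every included type satisfies E_i/h_i > R on the types above it.
Rate on top 1: 8.313. berries: 83.3 > 8.313 → include.
Rate on top 2: 28.39. ground squirrels: 42.6 > 28.39 → include.
Rate on top 3: 32.42. carrion scraps: 23.8 < 32.42 → exclude; stop.
Optimal diet: spawning salmon, berries, ground squirrels — 3 of 5 types.

3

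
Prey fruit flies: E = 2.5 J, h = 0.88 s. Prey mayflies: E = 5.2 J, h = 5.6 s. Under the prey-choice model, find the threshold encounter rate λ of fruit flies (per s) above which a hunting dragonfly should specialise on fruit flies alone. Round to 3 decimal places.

At the threshold, the rate on fruit flies alone equals the profitability of mayflies: λ·2.5/(1 + λ·0.88) = 5.2/5.6 = 0.9286.
Rearranging, λ(2.5 − 0.9286×0.88) = 0.9286, so λ = 0.9286/1.683 = 0.5518 per s.

0.552 per s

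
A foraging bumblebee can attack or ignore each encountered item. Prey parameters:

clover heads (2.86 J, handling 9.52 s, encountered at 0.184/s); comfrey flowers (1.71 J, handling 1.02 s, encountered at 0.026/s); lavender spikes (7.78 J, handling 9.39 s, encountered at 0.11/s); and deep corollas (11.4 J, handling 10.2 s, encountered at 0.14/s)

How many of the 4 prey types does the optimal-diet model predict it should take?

3

Rank by E/h (J/s): comfrey flowers 1.68, deep corollas 1.12, lavender spikes 0.829, clover heads 0.3. Include each in turn until the next type's E/h falls below the running intake rate.
Rate on top 1: 0.04331. deep corollas: 1.12 > 0.04331 → include.
Rate on top 2: 0.6683. lavender spikes: 0.829 > 0.6683 → include.
Rate on top 3: 0.7158. clover heads: 0.3 < 0.7158 → exclude; stop.
Optimal diet: comfrey flowers, deep corollas, lavender spikes — 3 of 4 types.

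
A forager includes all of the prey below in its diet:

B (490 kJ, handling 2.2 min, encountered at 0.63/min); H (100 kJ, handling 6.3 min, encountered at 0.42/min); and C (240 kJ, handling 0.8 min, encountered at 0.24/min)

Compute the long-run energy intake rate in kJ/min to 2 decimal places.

78.16 kJ/min

R = (0.63×490 + 0.42×100 + 0.24×240) / (1 + 0.63×2.2 + 0.42×6.3 + 0.24×0.8) = 408.3/5.224 = 78.16 kJ/min.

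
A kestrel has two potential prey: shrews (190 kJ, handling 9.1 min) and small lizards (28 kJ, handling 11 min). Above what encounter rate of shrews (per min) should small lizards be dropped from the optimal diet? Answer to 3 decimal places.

0.015 per min

Drop small lizards once their profitability E₂/h₂ falls below the rate achievable on shrews alone: E₂/h₂ = λE₁/(1 + λh₁).
Solve for λ: λE₁h₂ = E₂(1 + λh₁) → λ(E₁h₂ − E₂h₁) = E₂ → λ = E₂/(E₁h₂ − E₂h₁).
λ = 28/(190×11 − 28×9.1) = 28/1835 = 0.01526 per min.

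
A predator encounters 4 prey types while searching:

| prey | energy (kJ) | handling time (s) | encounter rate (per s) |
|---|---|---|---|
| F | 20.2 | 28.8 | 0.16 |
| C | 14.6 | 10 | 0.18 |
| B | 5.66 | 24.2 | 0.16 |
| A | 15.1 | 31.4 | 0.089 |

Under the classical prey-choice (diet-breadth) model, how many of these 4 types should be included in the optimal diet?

Rank by E/h (kJ/s): C 1.46, F 0.701, A 0.481, B 0.234. Include each in turn until the next type's E/h falls below the running intake rate.
Rate on top 1: 0.9386. F: 0.701 < 0.9386 → exclude; stop.
Optimal diet: C — 1 of 4 types.

1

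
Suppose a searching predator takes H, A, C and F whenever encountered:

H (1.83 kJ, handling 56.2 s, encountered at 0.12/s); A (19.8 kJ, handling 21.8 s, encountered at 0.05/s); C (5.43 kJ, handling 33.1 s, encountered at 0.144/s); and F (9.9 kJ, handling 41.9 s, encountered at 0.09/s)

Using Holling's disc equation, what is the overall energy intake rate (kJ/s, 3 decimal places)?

0.166 kJ/s

R = Σλ_iE_i / (1 + Σλ_ih_i)
Numerator: 0.12×1.83 + 0.05×19.8 + 0.144×5.43 + 0.09×9.9 = 2.883
Denominator: 1 + 0.12×56.2 + 0.05×21.8 + 0.144×33.1 + 0.09×41.9 = 17.37
R = 2.883/17.37 = 0.1659 kJ/s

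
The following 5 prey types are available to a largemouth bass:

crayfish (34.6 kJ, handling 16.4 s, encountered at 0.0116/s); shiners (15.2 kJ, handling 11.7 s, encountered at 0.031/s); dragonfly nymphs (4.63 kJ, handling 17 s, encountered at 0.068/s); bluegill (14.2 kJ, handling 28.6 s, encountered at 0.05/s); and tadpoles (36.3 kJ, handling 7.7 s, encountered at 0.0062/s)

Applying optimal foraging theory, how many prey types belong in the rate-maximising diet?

3

Profitabilities (E/h, kJ/s): tadpoles 4.71, crayfish 2.11, shiners 1.3, bluegill 0.497, dragonfly nymphs 0.272. Add prey in this order while the next type's profitability exceeds the intake rate on those already taken.
Rate on top 1: 0.2148. crayfish: 2.11 > 0.2148 → include.
Rate on top 2: 0.506. shiners: 1.3 > 0.506 → include.
Rate on top 3: 0.6857. bluegill: 0.497 < 0.6857 → exclude; stop.
Optimal diet: tadpoles, crayfish, shiners — 3 of 5 types.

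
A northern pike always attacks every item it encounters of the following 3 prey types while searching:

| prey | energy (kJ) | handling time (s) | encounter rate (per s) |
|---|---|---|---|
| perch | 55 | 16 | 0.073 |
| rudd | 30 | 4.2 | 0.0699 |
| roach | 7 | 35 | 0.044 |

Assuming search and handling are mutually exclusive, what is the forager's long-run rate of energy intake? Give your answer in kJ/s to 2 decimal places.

1.60 kJ/s

Energy encountered per unit search time: 0.073×55 + 0.0699×30 + 0.044×7 = 6.42 kJ/s.
Handling time per unit search time: 0.073×16 + 0.0699×4.2 + 0.044×35 = 3.002.
Rate = 6.42/(1 + 3.002) = 1.604 kJ/s.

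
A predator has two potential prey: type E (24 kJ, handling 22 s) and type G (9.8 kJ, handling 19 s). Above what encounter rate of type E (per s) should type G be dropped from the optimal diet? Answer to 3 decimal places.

At the threshold, the rate on type E alone equals the profitability of type G: λ·24/(1 + λ·22) = 9.8/19 = 0.5158.
Rearranging, λ(24 − 0.5158×22) = 0.5158, so λ = 0.5158/12.65 = 0.04077 per s.

0.041 per s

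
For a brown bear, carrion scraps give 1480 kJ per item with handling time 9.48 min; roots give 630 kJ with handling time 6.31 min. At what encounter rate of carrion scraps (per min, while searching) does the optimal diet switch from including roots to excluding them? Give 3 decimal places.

The zero-one rule: include roots iff E₂/h₂ > λE₁/(1+λh₁). Equality gives the switch point.
λE₁h₂ = E₂ + λE₂h₁ ⇒ λ = E₂/(E₁h₂ − E₂h₁) = 630/(9339 − 5972) = 0.1871 per min.

0.187 per min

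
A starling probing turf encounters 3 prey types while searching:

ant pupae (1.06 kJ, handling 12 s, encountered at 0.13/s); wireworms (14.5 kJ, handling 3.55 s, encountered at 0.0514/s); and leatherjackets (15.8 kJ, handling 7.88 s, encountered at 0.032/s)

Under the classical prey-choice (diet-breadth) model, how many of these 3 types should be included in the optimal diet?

E/h in descending order: wireworms 4.08, leatherjackets 2.01, ant pupae 0.0883 kJ/s. The optimal diet is the largest prefix of this list for which every included type satisfies E_i/h_i > R on the types above it.
Rate on top 1: 0.6303. leatherjackets: 2.01 > 0.6303 → include.
Rate on top 2: 0.8719. ant pupae: 0.0883 < 0.8719 → exclude; stop.
Optimal diet: wireworms, leatherjackets — 2 of 3 types.

2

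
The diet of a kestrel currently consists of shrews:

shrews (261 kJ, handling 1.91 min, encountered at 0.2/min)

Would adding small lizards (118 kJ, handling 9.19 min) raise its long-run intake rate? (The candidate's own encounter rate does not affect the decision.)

Current rate: (0.2×261)/(1 + 0.2×1.91) = 37.77 kJ/min.
small lizards: E/h = 118/9.19 = 12.84 kJ/min.
12.84 < 37.77, so adding small lizards would lower the average — exclude it.

No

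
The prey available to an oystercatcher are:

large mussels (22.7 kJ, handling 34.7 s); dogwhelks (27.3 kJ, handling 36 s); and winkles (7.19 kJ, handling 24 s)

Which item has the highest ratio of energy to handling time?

dogwhelks

In descending order of E/h:
dogwhelks: 27.3/36 = 0.758 kJ/s
large mussels: 22.7/34.7 = 0.654 kJ/s
winkles: 7.19/24 = 0.3 kJ/s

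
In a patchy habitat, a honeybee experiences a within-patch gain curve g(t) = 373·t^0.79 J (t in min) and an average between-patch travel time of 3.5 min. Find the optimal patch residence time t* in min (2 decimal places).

Optimal t* satisfies g'(t*) = g(t*)/(T + t*).
g'(t) = 0.79·373·t^-0.21. Setting 0.79·373·t^-0.21 = 373·t^0.79/(3.5+t) gives 0.79(3.5+t) = t, so 0.21·t = 0.79×3.5.
t* = 0.79×3.5/0.21 = 13.17 min.

13.17 min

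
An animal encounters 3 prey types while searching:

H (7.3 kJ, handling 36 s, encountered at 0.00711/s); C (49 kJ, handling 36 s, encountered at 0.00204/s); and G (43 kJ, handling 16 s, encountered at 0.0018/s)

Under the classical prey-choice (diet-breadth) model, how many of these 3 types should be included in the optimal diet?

3

E/h in descending order: G 2.69, C 1.36, H 0.203 kJ/s. The optimal diet is the largest prefix of this list for which every included type satisfies E_i/h_i > R on the types above it.
Rate on top 1: 0.07523. C: 1.36 > 0.07523 → include.
Rate on top 2: 0.1609. H: 0.203 > 0.1609 → include.
Optimal diet: G, C, H — 3 of 3 types.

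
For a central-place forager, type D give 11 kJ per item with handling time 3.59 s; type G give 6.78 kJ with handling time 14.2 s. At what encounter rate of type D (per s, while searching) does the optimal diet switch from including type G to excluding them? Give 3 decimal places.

0.051 per s

The zero-one rule: include type G iff E₂/h₂ > λE₁/(1+λh₁). Equality gives the switch point.
λE₁h₂ = E₂ + λE₂h₁ ⇒ λ = E₂/(E₁h₂ − E₂h₁) = 6.78/(156.2 − 24.34) = 0.05142 per s.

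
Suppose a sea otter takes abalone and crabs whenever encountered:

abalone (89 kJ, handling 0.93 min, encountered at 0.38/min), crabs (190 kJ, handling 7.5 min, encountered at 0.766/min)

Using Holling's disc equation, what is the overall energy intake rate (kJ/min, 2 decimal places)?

R = Σλ_iE_i / (1 + Σλ_ih_i)
Numerator: 0.38×89 + 0.766×190 = 179.4
Denominator: 1 + 0.38×0.93 + 0.766×7.5 = 7.098
R = 179.4/7.098 = 25.27 kJ/min

25.27 kJ/min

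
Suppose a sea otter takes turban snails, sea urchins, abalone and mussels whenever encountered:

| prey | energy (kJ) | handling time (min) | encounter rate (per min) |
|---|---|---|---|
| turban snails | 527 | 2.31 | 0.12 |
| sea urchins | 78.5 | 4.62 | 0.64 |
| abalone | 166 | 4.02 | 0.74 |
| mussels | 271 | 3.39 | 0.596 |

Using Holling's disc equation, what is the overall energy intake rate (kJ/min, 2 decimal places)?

Energy encountered per unit search time: 0.12×527 + 0.64×78.5 + 0.74×166 + 0.596×271 = 397.8 kJ/min.
Handling time per unit search time: 0.12×2.31 + 0.64×4.62 + 0.74×4.02 + 0.596×3.39 = 8.229.
Rate = 397.8/(1 + 8.229) = 43.11 kJ/min.

43.11 kJ/min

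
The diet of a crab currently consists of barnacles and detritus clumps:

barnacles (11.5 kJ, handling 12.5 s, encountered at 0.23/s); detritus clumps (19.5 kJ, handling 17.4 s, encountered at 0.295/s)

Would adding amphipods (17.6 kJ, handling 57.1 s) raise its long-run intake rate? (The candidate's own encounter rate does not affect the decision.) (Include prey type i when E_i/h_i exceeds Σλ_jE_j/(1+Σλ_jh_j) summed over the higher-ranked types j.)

Current rate: (0.23×11.5 + 0.295×19.5)/(1 + 0.23×12.5 + 0.295×17.4) = 0.9322 kJ/s.
Profitability of amphipods: 17.6/57.1 = 0.3082 kJ/s.
0.3082 < 0.9322, so adding amphipods would lower the average — exclude it.

No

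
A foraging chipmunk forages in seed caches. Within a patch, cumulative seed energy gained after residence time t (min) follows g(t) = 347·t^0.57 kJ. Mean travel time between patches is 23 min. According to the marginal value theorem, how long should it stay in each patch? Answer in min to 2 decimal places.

30.49 min

Optimal t* satisfies g'(t*) = g(t*)/(T + t*).
g'(t) = 0.57·347·t^-0.43. Setting 0.57·347·t^-0.43 = 347·t^0.57/(23+t) gives 0.57(23+t) = t, so 0.43·t = 0.57×23.
t* = 0.57×23/0.43 = 30.49 min.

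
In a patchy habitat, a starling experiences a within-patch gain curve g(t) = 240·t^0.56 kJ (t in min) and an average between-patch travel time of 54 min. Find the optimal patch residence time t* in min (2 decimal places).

68.73 min

Maximise g(t)/(T+t): set derivative to zero → g'(t)(T+t) = g(t).
g'(t) = 0.56·240·t^-0.44. Setting 0.56·240·t^-0.44 = 240·t^0.56/(54+t) gives 0.56(54+t) = t, so 0.44·t = 0.56×54.
t* = 0.56×54/0.44 = 68.73 min.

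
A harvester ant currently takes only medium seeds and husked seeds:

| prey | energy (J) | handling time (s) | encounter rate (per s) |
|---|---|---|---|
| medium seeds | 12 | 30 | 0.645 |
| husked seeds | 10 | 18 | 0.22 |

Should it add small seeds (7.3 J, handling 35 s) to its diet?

Current rate: (0.645×12 + 0.22×10)/(1 + 0.645×30 + 0.22×18) = 0.4089 J/s.
small seeds: E/h = 7.3/35 = 0.2086 J/s.
Since 0.2086 < R, time spent handling small seeds is better spent searching.

No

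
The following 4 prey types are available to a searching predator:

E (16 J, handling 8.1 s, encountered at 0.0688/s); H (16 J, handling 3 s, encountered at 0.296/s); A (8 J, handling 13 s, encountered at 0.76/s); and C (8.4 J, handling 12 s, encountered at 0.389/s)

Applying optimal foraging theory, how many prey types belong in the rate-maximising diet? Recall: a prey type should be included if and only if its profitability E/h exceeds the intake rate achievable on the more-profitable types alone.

Rank by E/h (J/s): H 5.33, E 1.98, C 0.7, A 0.615. Include each in turn until the next type's E/h falls below the running intake rate.
Rate on top 1: 2.508. E: 1.98 < 2.508 → exclude; stop.
Optimal diet: H — 1 of 4 types.

1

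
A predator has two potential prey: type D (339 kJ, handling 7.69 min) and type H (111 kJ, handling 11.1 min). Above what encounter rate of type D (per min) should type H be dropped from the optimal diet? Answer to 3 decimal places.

The zero-one rule: include type H iff E₂/h₂ > λE₁/(1+λh₁). Equality gives the switch point.
λE₁h₂ = E₂ + λE₂h₁ ⇒ λ = E₂/(E₁h₂ − E₂h₁) = 111/(3763 − 853.6) = 0.03815 per min.

0.038 per min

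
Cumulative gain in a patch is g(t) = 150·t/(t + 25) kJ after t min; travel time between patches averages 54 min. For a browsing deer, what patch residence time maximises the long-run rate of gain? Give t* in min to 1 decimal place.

By the marginal value theorem, leave when the instantaneous gain rate g'(t) equals the habitat-wide average g(t)/(T + t).
g'(t) = 150·25/(t + 25)². Setting 150·25/(t+25)² = 150t/[(t+25)(54+t)] gives 25(54+t) = t(t+25), so t² = 25×54 = 1350.
t* = √1350 = 36.74 min.

36.7 min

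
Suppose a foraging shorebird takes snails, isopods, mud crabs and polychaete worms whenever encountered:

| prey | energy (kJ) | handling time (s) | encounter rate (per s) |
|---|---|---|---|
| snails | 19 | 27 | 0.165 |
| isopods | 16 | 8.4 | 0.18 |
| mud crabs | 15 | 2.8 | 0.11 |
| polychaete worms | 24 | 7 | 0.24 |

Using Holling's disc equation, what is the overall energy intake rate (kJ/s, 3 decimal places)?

1.499 kJ/s

R = Σλ_iE_i / (1 + Σλ_ih_i)
Numerator: 0.165×19 + 0.18×16 + 0.11×15 + 0.24×24 = 13.43
Denominator: 1 + 0.165×27 + 0.18×8.4 + 0.11×2.8 + 0.24×7 = 8.955
R = 13.43/8.955 = 1.499 kJ/s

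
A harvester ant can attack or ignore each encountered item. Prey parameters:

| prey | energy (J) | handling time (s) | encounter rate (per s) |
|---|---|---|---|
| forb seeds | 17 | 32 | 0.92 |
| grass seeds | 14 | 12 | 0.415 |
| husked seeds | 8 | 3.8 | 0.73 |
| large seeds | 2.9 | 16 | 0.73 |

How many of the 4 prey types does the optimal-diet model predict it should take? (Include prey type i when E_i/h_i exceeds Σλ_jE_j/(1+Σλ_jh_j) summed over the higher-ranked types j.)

Profitabilities (E/h, J/s): husked seeds 2.11, grass seeds 1.17, forb seeds 0.531, large seeds 0.181. Add prey in this order while the next type's profitability exceeds the intake rate on those already taken.
Rate on top 1: 1.547. grass seeds: 1.17 < 1.547 → exclude; stop.
Optimal diet: husked seeds — 1 of 4 types.

1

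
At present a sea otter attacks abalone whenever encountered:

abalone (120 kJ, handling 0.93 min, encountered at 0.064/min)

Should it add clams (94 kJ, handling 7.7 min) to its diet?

Intake rate on the current diet: R = (0.064×120) / (1 + 0.064×0.93) = 7.68/1.06 = 7.249 kJ/min.
Profitability of clams: 94/7.7 = 12.21 kJ/min.
Since 12.21 > R, including clams increases the long-run rate.

Yes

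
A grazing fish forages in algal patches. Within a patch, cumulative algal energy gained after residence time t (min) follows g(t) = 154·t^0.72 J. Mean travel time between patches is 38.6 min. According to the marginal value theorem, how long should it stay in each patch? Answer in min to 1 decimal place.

Optimal t* satisfies g'(t*) = g(t*)/(T + t*).
g'(t) = 0.72·154·t^-0.28. Setting 0.72·154·t^-0.28 = 154·t^0.72/(38.6+t) gives 0.72(38.6+t) = t, so 0.28·t = 0.72×38.6.
t* = 0.72×38.6/0.28 = 99.26 min.

99.3 min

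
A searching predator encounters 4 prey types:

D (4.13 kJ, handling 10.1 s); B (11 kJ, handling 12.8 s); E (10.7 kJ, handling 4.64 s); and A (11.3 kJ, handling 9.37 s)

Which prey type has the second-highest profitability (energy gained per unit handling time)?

In descending order of E/h:
E: 10.7/4.64 = 2.31 kJ/s
A: 11.3/9.37 = 1.21 kJ/s
B: 11/12.8 = 0.859 kJ/s
D: 4.13/10.1 = 0.409 kJ/s

A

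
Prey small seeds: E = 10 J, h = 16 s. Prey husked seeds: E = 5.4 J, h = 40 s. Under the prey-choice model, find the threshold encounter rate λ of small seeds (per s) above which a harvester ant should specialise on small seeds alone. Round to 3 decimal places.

At the threshold, the rate on small seeds alone equals the profitability of husked seeds: λ·10/(1 + λ·16) = 5.4/40 = 0.135.
Rearranging, λ(10 − 0.135×16) = 0.135, so λ = 0.135/7.84 = 0.01722 per s.

0.017 per s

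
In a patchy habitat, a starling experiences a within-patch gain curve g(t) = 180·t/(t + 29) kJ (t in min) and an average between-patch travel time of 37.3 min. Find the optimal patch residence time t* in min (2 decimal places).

32.89 min

By the marginal value theorem, leave when the instantaneous gain rate g'(t) equals the habitat-wide average g(t)/(T + t).
g'(t) = 180·29/(t + 29)². Setting 180·29/(t+29)² = 180t/[(t+29)(37.3+t)] gives 29(37.3+t) = t(t+29), so t² = 29×37.3 = 1082.
t* = √1082 = 32.89 min.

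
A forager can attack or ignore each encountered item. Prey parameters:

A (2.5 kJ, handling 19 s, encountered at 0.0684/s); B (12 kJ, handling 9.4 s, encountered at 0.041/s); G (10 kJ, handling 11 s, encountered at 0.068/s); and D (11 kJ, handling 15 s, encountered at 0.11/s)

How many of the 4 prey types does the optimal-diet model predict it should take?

E/h in descending order: B 1.28, G 0.909, D 0.733, A 0.132 kJ/s. The optimal diet is the largest prefix of this list for which every included type satisfies E_i/h_i > R on the types above it.
Rate on top 1: 0.3551. G: 0.909 > 0.3551 → include.
Rate on top 2: 0.5494. D: 0.733 > 0.5494 → include.
Rate on top 3: 0.6296. A: 0.132 < 0.6296 → exclude; stop.
Optimal diet: B, G, D — 3 of 4 types.

3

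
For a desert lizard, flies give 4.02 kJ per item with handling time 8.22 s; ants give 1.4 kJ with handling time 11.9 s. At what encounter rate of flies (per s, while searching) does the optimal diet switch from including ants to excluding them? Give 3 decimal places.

At the threshold, the rate on flies alone equals the profitability of ants: λ·4.02/(1 + λ·8.22) = 1.4/11.9 = 0.1176.
Rearranging, λ(4.02 − 0.1176×8.22) = 0.1176, so λ = 0.1176/3.053 = 0.03854 per s.

0.039 per s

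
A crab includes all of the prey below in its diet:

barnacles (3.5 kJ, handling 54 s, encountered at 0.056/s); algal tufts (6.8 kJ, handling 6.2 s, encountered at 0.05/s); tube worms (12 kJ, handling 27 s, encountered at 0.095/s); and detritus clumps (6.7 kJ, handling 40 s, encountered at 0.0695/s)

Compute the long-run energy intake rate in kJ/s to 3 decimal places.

0.221 kJ/s

Energy encountered per unit search time: 0.056×3.5 + 0.05×6.8 + 0.095×12 + 0.0695×6.7 = 2.142 kJ/s.
Handling time per unit search time: 0.056×54 + 0.05×6.2 + 0.095×27 + 0.0695×40 = 8.679.
Rate = 2.142/(1 + 8.679) = 0.2213 kJ/s.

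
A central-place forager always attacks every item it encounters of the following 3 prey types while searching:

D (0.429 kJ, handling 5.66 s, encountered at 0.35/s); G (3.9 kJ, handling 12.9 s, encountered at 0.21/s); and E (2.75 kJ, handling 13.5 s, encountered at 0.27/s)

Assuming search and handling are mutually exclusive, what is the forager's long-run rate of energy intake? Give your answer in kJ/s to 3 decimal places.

0.183 kJ/s

Energy encountered per unit search time: 0.35×0.429 + 0.21×3.9 + 0.27×2.75 = 1.712 kJ/s.
Handling time per unit search time: 0.35×5.66 + 0.21×12.9 + 0.27×13.5 = 8.335.
Rate = 1.712/(1 + 8.335) = 0.1834 kJ/s.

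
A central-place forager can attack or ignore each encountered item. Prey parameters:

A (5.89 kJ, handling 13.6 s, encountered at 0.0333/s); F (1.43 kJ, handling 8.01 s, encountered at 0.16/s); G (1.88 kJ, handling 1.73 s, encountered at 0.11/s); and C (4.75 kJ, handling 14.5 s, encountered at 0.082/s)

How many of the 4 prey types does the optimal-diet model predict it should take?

3

Profitabilities (E/h, kJ/s): G 1.09, A 0.433, C 0.328, F 0.179. Add prey in this order while the next type's profitability exceeds the intake rate on those already taken.
Rate on top 1: 0.1737. A: 0.433 > 0.1737 → include.
Rate on top 2: 0.2452. C: 0.328 > 0.2452 → include.
Rate on top 3: 0.2798. F: 0.179 < 0.2798 → exclude; stop.
Optimal diet: G, A, C — 3 of 4 types.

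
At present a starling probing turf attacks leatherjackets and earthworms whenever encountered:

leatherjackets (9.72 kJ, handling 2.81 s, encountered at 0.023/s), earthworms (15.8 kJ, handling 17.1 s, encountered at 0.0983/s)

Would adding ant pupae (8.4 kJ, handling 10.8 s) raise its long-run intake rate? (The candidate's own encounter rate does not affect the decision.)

On leatherjackets and earthworms alone, R = ΣλE/(1+Σλh) = 1.777/2.746 = 0.6471 kJ/s.
Profitability of ant pupae: 8.4/10.8 = 0.7778 kJ/s.
Since 0.7778 > R, including ant pupae increases the long-run rate.

Yes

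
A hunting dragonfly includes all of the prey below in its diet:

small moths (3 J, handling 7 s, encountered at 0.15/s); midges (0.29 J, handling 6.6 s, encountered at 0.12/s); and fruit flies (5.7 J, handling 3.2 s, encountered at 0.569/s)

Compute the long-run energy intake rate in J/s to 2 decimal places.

0.80 J/s

R = Σλ_iE_i / (1 + Σλ_ih_i)
Numerator: 0.15×3 + 0.12×0.29 + 0.569×5.7 = 3.728
Denominator: 1 + 0.15×7 + 0.12×6.6 + 0.569×3.2 = 4.663
R = 3.728/4.663 = 0.7995 J/s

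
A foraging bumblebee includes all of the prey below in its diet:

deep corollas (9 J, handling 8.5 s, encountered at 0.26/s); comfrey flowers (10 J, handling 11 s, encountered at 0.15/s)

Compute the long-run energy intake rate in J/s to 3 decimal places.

0.790 J/s

R = (0.26×9 + 0.15×10) / (1 + 0.26×8.5 + 0.15×11) = 3.84/4.86 = 0.7901 J/s.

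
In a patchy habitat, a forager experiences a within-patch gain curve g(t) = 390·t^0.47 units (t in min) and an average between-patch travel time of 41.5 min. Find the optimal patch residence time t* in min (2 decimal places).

Optimal t* satisfies g'(t*) = g(t*)/(T + t*).
g'(t) = 0.47·390·t^-0.53. Setting 0.47·390·t^-0.53 = 390·t^0.47/(41.5+t) gives 0.47(41.5+t) = t, so 0.53·t = 0.47×41.5.
t* = 0.47×41.5/0.53 = 36.8 min.

36.80 min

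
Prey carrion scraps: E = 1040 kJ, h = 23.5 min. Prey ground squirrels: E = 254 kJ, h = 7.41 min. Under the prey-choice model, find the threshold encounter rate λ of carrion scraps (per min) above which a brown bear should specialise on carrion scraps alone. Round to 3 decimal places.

0.146 per min

At the threshold, the rate on carrion scraps alone equals the profitability of ground squirrels: λ·1040/(1 + λ·23.5) = 254/7.41 = 34.28.
Rearranging, λ(1040 − 34.28×23.5) = 34.28, so λ = 34.28/234.5 = 0.1462 per min.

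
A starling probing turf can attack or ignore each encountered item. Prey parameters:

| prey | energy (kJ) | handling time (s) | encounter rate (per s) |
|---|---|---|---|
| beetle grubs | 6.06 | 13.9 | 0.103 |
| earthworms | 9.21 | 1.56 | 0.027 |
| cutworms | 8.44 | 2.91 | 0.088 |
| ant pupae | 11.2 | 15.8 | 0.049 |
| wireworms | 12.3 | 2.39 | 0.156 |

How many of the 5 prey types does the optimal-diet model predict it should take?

Profitabilities (E/h, kJ/s): earthworms 5.9, wireworms 5.15, cutworms 2.9, ant pupae 0.709, beetle grubs 0.436. Add prey in this order while the next type's profitability exceeds the intake rate on those already taken.
Rate on top 1: 0.2386. wireworms: 5.15 > 0.2386 → include.
Rate on top 2: 1.532. cutworms: 2.9 > 1.532 → include.
Rate on top 3: 1.742. ant pupae: 0.709 < 1.742 → exclude; stop.
Optimal diet: earthworms, wireworms, cutworms — 3 of 5 types.

3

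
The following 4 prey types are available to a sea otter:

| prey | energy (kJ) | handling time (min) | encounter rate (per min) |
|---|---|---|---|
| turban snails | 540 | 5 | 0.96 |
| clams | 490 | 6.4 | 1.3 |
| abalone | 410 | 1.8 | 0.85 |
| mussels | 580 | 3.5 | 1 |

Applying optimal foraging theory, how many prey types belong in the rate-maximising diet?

2

Profitabilities (E/h, kJ/min): abalone 228, mussels 166, turban snails 108, clams 76.6. Add prey in this order while the next type's profitability exceeds the intake rate on those already taken.
Rate on top 1: 137.7. mussels: 166 > 137.7 → include.
Rate on top 2: 154. turban snails: 108 < 154 → exclude; stop.
Optimal diet: abalone, mussels — 2 of 4 types.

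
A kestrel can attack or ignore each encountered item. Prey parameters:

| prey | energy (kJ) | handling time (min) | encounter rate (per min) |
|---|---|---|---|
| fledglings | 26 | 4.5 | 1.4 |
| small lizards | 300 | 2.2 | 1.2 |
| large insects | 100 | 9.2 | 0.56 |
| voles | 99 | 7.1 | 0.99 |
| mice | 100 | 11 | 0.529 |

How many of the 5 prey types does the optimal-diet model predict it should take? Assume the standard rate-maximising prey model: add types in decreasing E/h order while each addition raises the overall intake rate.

E/h in descending order: small lizards 136, voles 13.9, large insects 10.9, mice 9.09, fledglings 5.78 kJ/min. The optimal diet is the largest prefix of this list for which every included type satisfies E_i/h_i > R on the types above it.
Rate on top 1: 98.9. voles: 13.9 < 98.9 → exclude; stop.
Optimal diet: small lizards — 1 of 5 types.

1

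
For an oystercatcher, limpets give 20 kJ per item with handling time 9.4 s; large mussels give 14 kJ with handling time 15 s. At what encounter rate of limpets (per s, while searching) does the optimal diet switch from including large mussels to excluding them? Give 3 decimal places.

At the threshold, the rate on limpets alone equals the profitability of large mussels: λ·20/(1 + λ·9.4) = 14/15 = 0.9333.
Rearranging, λ(20 − 0.9333×9.4) = 0.9333, so λ = 0.9333/11.23 = 0.08314 per s.

0.083 per s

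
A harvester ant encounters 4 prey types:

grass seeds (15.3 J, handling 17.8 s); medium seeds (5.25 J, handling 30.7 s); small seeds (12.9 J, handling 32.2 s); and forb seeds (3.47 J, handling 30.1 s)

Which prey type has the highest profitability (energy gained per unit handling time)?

In descending order of E/h:
grass seeds: 15.3/17.8 = 0.86 J/s
small seeds: 12.9/32.2 = 0.401 J/s
medium seeds: 5.25/30.7 = 0.171 J/s
forb seeds: 3.47/30.1 = 0.115 J/s

grass seeds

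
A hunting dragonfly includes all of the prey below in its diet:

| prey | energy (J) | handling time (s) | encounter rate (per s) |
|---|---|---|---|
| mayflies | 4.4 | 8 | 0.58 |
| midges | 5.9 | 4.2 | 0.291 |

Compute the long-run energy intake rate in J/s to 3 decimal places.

R = Σλ_iE_i / (1 + Σλ_ih_i)
Numerator: 0.58×4.4 + 0.291×5.9 = 4.269
Denominator: 1 + 0.58×8 + 0.291×4.2 = 6.862
R = 4.269/6.862 = 0.6221 J/s

0.622 J/s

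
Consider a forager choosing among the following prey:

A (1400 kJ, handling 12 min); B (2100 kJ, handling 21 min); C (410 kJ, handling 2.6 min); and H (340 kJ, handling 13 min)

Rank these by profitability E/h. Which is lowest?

In descending order of E/h:
C: 410/2.6 = 158 kJ/min
A: 1400/12 = 117 kJ/min
B: 2100/21 = 100 kJ/min
H: 340/13 = 26.2 kJ/min

H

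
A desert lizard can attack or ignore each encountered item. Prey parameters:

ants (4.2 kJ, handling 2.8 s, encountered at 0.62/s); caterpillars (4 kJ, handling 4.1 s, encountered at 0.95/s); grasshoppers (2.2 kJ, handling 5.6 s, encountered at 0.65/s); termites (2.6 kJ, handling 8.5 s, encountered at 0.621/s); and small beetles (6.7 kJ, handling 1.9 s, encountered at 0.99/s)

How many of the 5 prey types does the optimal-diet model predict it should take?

Profitabilities (E/h, kJ/s): small beetles 3.53, ants 1.5, caterpillars 0.976, grasshoppers 0.393, termites 0.306. Add prey in this order while the next type's profitability exceeds the intake rate on those already taken.
Rate on top 1: 2.302. ants: 1.5 < 2.302 → exclude; stop.
Optimal diet: small beetles — 1 of 5 types.

1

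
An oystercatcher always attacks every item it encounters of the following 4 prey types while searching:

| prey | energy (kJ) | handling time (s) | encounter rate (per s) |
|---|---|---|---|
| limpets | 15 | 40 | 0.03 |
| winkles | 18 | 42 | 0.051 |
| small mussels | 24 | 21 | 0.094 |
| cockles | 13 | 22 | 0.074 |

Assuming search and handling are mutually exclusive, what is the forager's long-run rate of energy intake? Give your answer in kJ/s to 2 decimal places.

Energy encountered per unit search time: 0.03×15 + 0.051×18 + 0.094×24 + 0.074×13 = 4.586 kJ/s.
Handling time per unit search time: 0.03×40 + 0.051×42 + 0.094×21 + 0.074×22 = 6.944.
Rate = 4.586/(1 + 6.944) = 0.5773 kJ/s.

0.58 kJ/s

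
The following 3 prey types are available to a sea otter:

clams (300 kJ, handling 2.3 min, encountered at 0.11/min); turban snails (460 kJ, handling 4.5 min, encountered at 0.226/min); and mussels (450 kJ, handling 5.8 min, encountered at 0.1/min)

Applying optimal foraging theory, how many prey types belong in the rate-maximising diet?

3

Rank by E/h (kJ/min): clams 130, turban snails 102, mussels 77.6. Include each in turn until the next type's E/h falls below the running intake rate.
Rate on top 1: 26.34. turban snails: 102 > 26.34 → include.
Rate on top 2: 60.33. mussels: 77.6 > 60.33 → include.
Optimal diet: clams, turban snails, mussels — 3 of 3 types.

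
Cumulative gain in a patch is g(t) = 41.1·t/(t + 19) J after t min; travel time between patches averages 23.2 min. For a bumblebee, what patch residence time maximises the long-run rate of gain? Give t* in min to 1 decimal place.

Optimal t* satisfies g'(t*) = g(t*)/(T + t*).
g'(t) = 41.1·19/(t + 19)². Setting 41.1·19/(t+19)² = 41.1t/[(t+19)(23.2+t)] gives 19(23.2+t) = t(t+19), so t² = 19×23.2 = 440.8.
t* = √440.8 = 21 min.

21.0 min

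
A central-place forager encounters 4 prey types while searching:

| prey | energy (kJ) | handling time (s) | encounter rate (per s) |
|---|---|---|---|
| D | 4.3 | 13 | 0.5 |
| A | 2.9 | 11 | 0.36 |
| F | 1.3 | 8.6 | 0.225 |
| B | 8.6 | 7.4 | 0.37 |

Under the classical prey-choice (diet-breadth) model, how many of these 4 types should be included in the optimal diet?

E/h in descending order: B 1.16, D 0.331, A 0.264, F 0.151 kJ/s. The optimal diet is the largest prefix of this list for which every included type satisfies E_i/h_i > R on the types above it.
Rate on top 1: 0.8513. D: 0.331 < 0.8513 → exclude; stop.
Optimal diet: B — 1 of 4 types.

1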